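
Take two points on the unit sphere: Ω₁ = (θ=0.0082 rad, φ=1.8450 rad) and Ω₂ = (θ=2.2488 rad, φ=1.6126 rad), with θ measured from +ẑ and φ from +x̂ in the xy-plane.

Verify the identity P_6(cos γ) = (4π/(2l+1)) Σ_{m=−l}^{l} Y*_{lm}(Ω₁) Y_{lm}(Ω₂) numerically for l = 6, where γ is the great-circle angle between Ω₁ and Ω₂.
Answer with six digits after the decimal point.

Expand P_6 via completeness: Σ_{m} conj(Y_{6,m}) at Ω₁ times Y_{6,m} at Ω₂ —
  m=-6: (0.000000, -0.000000) × (-0.104438, 0.026759) = (0.000000, 0.000000)  (running Σ = (0.000000, 0.000000))
  m=-5: (-0.000000, 0.000000) × (0.062412, 0.294234) = (-0.000000, -0.000000)  (running Σ = (-0.000000, -0.000000))
  m=-4: (0.000000, 0.000000) × (0.430737, -0.072704) = (0.000000, 0.000000)  (running Σ = (0.000000, 0.000000))
  m=-3: (0.000002, -0.000002) × (-0.032055, -0.254261) = (-0.000001, -0.000000)  (running Σ = (-0.000001, -0.000000))
  m=-2: (-0.000299, -0.000183) × (0.191703, -0.016065) = (-0.000060, -0.000030)  (running Σ = (-0.000061, -0.000031))
  m=-1: (-0.007315, 0.026007) × (-0.014256, -0.340812) = (0.008968, 0.002122)  (running Σ = (0.008907, 0.002092))
  m=0: (1.016389, -0.000000) × (0.102959, 0.000000) = (0.104646, 0.000000)  (running Σ = (0.113553, 0.002092))
  m=1: (0.007315, 0.026007) × (0.014256, -0.340812) = (0.008968, -0.002122)  (running Σ = (0.122521, -0.000031))
  m=2: (-0.000299, 0.000183) × (0.191703, 0.016065) = (-0.000060, 0.000030)  (running Σ = (0.122461, -0.000000))
  m=3: (-0.000002, -0.000002) × (0.032055, -0.254261) = (-0.000001, 0.000000)  (running Σ = (0.122460, 0.000000))
  m=4: (0.000000, -0.000000) × (0.430737, 0.072704) = (0.000000, -0.000000)  (running Σ = (0.122460, -0.000000))
  m=5: (0.000000, 0.000000) × (-0.062412, 0.294234) = (-0.000000, 0.000000)  (running Σ = (0.122460, 0.000000))
  m=6: (0.000000, 0.000000) × (-0.104438, -0.026759) = (0.000000, -0.000000)  (running Σ = (0.122460, -0.000000))
Accumulated sum (0.122460, -0.000000); after 4π/(2l+1) scaling, (0.118375, -0.000000) ⇒ P_6 = 0.118375

0.118375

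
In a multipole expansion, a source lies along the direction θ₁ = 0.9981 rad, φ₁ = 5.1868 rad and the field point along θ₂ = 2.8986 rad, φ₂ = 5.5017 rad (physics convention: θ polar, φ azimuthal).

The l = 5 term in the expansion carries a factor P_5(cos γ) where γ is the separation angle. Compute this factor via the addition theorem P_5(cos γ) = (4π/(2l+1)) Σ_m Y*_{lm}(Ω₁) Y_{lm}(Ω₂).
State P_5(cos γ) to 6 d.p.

Expand P_5 via completeness: Σ_{m} conj(Y_{5,m}) at Ω₁ times Y_{5,m} at Ω₂ —
  term(m=-5) = -0.000000-0.000073i   from Y*(Ω₁)=+0.135416+0.139781i, Y(Ω₂)=-0.000270-0.000259i
  term(m=-4) = -0.000580+0.001804i   from Y*(Ω₁)=-0.127403+0.375812i, Y(Ω₂)=+0.004774-0.000075i
  term(m=-3) = +0.007125-0.009853i   from Y*(Ω₁)=-0.333731+0.049607i, Y(Ω₂)=-0.025183+0.025781i
  term(m=-2) = +0.010853-0.007910i   from Y*(Ω₁)=+0.044990+0.062757i, Y(Ω₂)=-0.001361-0.173919i
  term(m=-1) = -0.165401+0.053878i   from Y*(Ω₁)=-0.159888+0.311351i, Y(Ω₂)=+0.352809+0.350059i
  term(m=+0) = +0.004403+0.000000i   from Y*(Ω₁)=-0.007807-0.000000i, Y(Ω₂)=-0.564073+0.000000i
  term(m=+1) = -0.165401-0.053878i   from Y*(Ω₁)=+0.159888+0.311351i, Y(Ω₂)=-0.352809+0.350059i
  term(m=+2) = +0.010853+0.007910i   from Y*(Ω₁)=+0.044990-0.062757i, Y(Ω₂)=-0.001361+0.173919i
  term(m=+3) = +0.007125+0.009853i   from Y*(Ω₁)=+0.333731+0.049607i, Y(Ω₂)=+0.025183+0.025781i
  term(m=+4) = -0.000580-0.001804i   from Y*(Ω₁)=-0.127403-0.375812i, Y(Ω₂)=+0.004774+0.000075i
  term(m=+5) = -0.000000+0.000073i   from Y*(Ω₁)=-0.135416+0.139781i, Y(Ω₂)=+0.000270-0.000259i
Σ over m = -0.291602-0.000000i; ×(4π/11) → -0.333125-0.000000i. Real part: -0.333125

-0.333125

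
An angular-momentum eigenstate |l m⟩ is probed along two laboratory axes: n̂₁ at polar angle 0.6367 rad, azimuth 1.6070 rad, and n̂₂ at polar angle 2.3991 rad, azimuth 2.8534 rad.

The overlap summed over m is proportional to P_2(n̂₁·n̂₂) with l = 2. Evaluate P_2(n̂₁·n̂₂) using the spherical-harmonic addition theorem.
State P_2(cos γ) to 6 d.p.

Summing Y*_{l m}(θ₁,φ₁)·Y_{l m}(θ₂,φ₂) over m ∈ [−2, 2]; prefactor 4π/(2·2+1) = 2.513274:
  m=-2: (-0.136184, -0.009878) × (0.148055, 0.096238) = (-0.019212, -0.014569)  (running Σ = (-0.019212, -0.014569))
  m=-1: (-0.013368, 0.369076) × (0.368981, 0.109383) = (-0.045303, 0.134720)  (running Σ = (-0.064515, 0.120151))
  m=0: (0.296325, -0.000000) × (0.198242, 0.000000) = (0.058744, 0.000000)  (running Σ = (-0.005771, 0.120151))
  m=1: (0.013368, 0.369076) × (-0.368981, 0.109383) = (-0.045303, -0.134720)  (running Σ = (-0.051074, -0.014569))
  m=2: (-0.136184, 0.009878) × (0.148055, -0.096238) = (-0.019212, 0.014569)  (running Σ = (-0.070286, -0.000000))
Accumulated sum (-0.070286, -0.000000); after 4π/(2l+1) scaling, (-0.176648, -0.000000) ⇒ P_2 = -0.176648

-0.176648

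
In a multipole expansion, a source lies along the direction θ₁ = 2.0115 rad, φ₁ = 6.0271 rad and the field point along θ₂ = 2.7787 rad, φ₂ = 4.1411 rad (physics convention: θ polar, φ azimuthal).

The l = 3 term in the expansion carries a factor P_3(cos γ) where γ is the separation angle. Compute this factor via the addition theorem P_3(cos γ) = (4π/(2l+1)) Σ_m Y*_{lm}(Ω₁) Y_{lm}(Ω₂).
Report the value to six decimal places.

Addition theorem: P_3(cos γ) = (4π/7) Σ_m Y*_{lm}(Ω₁) Y_{lm}(Ω₂), m = −3…3:
  term(m=-3) = 0.00467 - 0.00337j   from Y*(Ω₁)=0.22199 - 0.21450j, Y(Ω₂)=0.01847 + 0.00266j
  term(m=-2) = -0.03468 - 0.02531j   from Y*(Ω₁)=-0.31086 + 0.17477j, Y(Ω₂)=0.04999 + 0.10952j
  term(m=-1) = 0.00316 - 0.00969j   from Y*(Ω₁)=-0.02550 + 0.00668j, Y(Ω₂)=-0.20905 + 0.32522j
  term(m=+0) = -0.15902 + 0.00000j   from Y*(Ω₁)=0.33273 + 0.00000j, Y(Ω₂)=-0.47794 + 0.00000j
  term(m=+1) = 0.00316 + 0.00969j   from Y*(Ω₁)=0.02550 + 0.00668j, Y(Ω₂)=0.20905 + 0.32522j
  term(m=+2) = -0.03468 + 0.02531j   from Y*(Ω₁)=-0.31086 - 0.17477j, Y(Ω₂)=0.04999 - 0.10952j
  term(m=+3) = 0.00467 + 0.00337j   from Y*(Ω₁)=-0.22199 - 0.21450j, Y(Ω₂)=-0.01847 + 0.00266j
Total Σ_m = -0.21273 - 0.00000j. Multiply by 1.795196: -0.38189 - 0.00000j. P_3(cos γ) = -0.381890

-0.381890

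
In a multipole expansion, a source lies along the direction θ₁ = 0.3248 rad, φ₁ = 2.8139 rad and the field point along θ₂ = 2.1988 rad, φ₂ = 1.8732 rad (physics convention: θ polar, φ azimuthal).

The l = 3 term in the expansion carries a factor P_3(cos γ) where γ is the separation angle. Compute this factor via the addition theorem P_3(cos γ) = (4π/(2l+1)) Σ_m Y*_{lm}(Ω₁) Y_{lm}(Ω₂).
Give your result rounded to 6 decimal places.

Addition theorem: P_3(cos γ) = (4π/7) Σ_m Y*_{lm}(Ω₁) Y_{lm}(Ω₂), m = −3…3:
  m=-3: Y*=(-0.007518, 0.011284)  Y=(0.174161, 0.136170)  product (-0.002846, 0.000941)
  m=-2: Y*=(0.078199, -0.060114)  Y=(0.323433, -0.223562)  product (0.011853, -0.036925)
  m=-1: Y*=(-0.340861, 0.115875)  Y=(-0.056541, -0.181237)  product (0.040273, 0.055225)
  m=+0: Y*=(0.527248, -0.000000)  Y=(0.279336, 0.000000)  product (0.147280, 0.000000)
  m=+1: Y*=(0.340861, 0.115875)  Y=(0.056541, -0.181237)  product (0.040273, -0.055225)
  m=+2: Y*=(0.078199, 0.060114)  Y=(0.323433, 0.223562)  product (0.011853, 0.036925)
  m=+3: Y*=(0.007518, 0.011284)  Y=(-0.174161, 0.136170)  product (-0.002846, -0.000941)
Accumulated sum (0.245840, 0.000000); after 4π/(2l+1) scaling, (0.441331, 0.000000) ⇒ P_3 = 0.441331

0.441331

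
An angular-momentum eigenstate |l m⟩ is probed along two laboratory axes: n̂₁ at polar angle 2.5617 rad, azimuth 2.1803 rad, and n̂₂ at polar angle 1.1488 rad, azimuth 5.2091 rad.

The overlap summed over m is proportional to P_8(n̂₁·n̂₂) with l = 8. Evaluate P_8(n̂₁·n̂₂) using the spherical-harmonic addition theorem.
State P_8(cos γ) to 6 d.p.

-0.219375

Summing Y*_{l m}(θ₁,φ₁)·Y_{l m}(θ₂,φ₂) over m ∈ [−8, 8]; prefactor 4π/(2·8+1) = 0.739198:
  m=-8: Y*=+0.000682-0.004132i  Y=-0.166492+0.182816i  product +0.000642+0.000813i
  m=-7: Y*=+0.023074-0.011029i  Y=+0.146155+0.419321i  product +0.007997+0.008064i
  m=-6: Y*=+0.084171+0.047684i  Y=+0.324747+0.052850i  product +0.024814+0.019934i
  m=-5: Y*=+0.023658+0.250741i  Y=-0.062244+0.080526i  product -0.021664-0.013702i
  m=-4: Y*=-0.340294+0.288713i  Y=+0.145115+0.328433i  product -0.144204-0.069867i
  m=-3: Y*=-0.453694-0.119583i  Y=+0.071512+0.005781i  product -0.031753-0.011174i
  m=-2: Y*=-0.035672-0.097185i  Y=-0.173880+0.266924i  product +0.032144+0.007377i
  m=-1: Y*=-0.217549+0.311594i  Y=+0.065783+0.121362i  product -0.052127-0.005905i
  m=+0: Y*=-0.238826-0.000000i  Y=-0.299500+0.000000i  product +0.071528+0.000000i
  m=+1: Y*=+0.217549+0.311594i  Y=-0.065783+0.121362i  product -0.052127+0.005905i
  m=+2: Y*=-0.035672+0.097185i  Y=-0.173880-0.266924i  product +0.032144-0.007377i
  m=+3: Y*=+0.453694-0.119583i  Y=-0.071512+0.005781i  product -0.031753+0.011174i
  m=+4: Y*=-0.340294-0.288713i  Y=+0.145115-0.328433i  product -0.144204+0.069867i
  m=+5: Y*=-0.023658+0.250741i  Y=+0.062244+0.080526i  product -0.021664+0.013702i
  m=+6: Y*=+0.084171-0.047684i  Y=+0.324747-0.052850i  product +0.024814-0.019934i
  m=+7: Y*=-0.023074-0.011029i  Y=-0.146155+0.419321i  product +0.007997-0.008064i
  m=+8: Y*=+0.000682+0.004132i  Y=-0.166492-0.182816i  product +0.000642-0.000813i
Accumulated sum -0.296775+0.000000i; after 4π/(2l+1) scaling, -0.219375+0.000000i ⇒ P_8 = -0.219375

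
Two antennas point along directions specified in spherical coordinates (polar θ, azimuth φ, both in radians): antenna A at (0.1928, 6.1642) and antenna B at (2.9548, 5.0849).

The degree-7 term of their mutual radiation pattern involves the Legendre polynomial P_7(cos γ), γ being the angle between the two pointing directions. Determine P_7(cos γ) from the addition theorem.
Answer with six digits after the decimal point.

0.018480

Summing Y*_{l m}(θ₁,φ₁)·Y_{l m}(θ₂,φ₂) over m ∈ [−7, 7]; prefactor 4π/(2·7+1) = 0.837758:
  m=-7: Y*=+0.000003-0.000004i  Y=-0.000002+0.000003i  product +0.000000+0.000000i
  m=-6: Y*=+0.000069-0.000060i  Y=-0.000046-0.000059i  product -0.000000-0.000000i
  m=-5: Y*=+0.000904-0.000612i  Y=+0.000897-0.000269i  product +0.000001-0.000001i
  m=-4: Y*=+0.008217-0.004236i  Y=-0.000661+0.008165i  product +0.000029+0.000070i
  m=-3: Y*=+0.052587-0.019611i  Y=-0.046236-0.022521i  product -0.002873-0.000278i
  m=-2: Y*=+0.228639-0.055460i  Y=+0.164081-0.151338i  product +0.029122-0.043702i
  m=-1: Y*=+0.597721-0.071458i  Y=+0.215972+0.552705i  product +0.168586+0.314931i
  m=+0: Y*=+0.593071-0.000000i  Y=-0.619944+0.000000i  product -0.367671+0.000000i
  m=+1: Y*=-0.597721-0.071458i  Y=-0.215972+0.552705i  product +0.168586-0.314931i
  m=+2: Y*=+0.228639+0.055460i  Y=+0.164081+0.151338i  product +0.029122+0.043702i
  m=+3: Y*=-0.052587-0.019611i  Y=+0.046236-0.022521i  product -0.002873+0.000278i
  m=+4: Y*=+0.008217+0.004236i  Y=-0.000661-0.008165i  product +0.000029-0.000070i
  m=+5: Y*=-0.000904-0.000612i  Y=-0.000897-0.000269i  product +0.000001+0.000001i
  m=+6: Y*=+0.000069+0.000060i  Y=-0.000046+0.000059i  product -0.000000+0.000000i
  m=+7: Y*=-0.000003-0.000004i  Y=+0.000002+0.000003i  product +0.000000-0.000000i
Accumulated sum +0.022059-0.000000i; after 4π/(2l+1) scaling, +0.018480-0.000000i ⇒ P_7 = 0.018480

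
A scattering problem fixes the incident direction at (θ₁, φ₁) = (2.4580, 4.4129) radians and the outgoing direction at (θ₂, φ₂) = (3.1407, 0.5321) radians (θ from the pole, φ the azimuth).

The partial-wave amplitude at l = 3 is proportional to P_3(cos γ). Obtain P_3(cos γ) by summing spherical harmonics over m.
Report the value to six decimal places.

0.000886

Summing Y*_{l m}(θ₁,φ₁)·Y_{l m}(θ₂,φ₂) over m ∈ [−3, 3]; prefactor 4π/(2·3+1) = 1.795196:
  [-3]  conj(Y_{3,-3})(Ω₁) = +0.082238+0.065466i ; Y_{3,-3}(Ω₂) = -0.000000-0.000000i ; Δ = +0.000000-0.000000i
  [-2]  conj(Y_{3,-2})(Ω₁) = +0.261044-0.178198i ; Y_{3,-2}(Ω₂) = -0.000000+0.000001i ; Δ = +0.000000+0.000000i
  [-1]  conj(Y_{3,-1})(Ω₁) = -0.120773-0.391135i ; Y_{3,-1}(Ω₂) = +0.000994-0.000585i ; Δ = -0.000349-0.000318i
  [+0]  conj(Y_{3,0})(Ω₁) = -0.001596-0.000000i ; Y_{3,0}(Ω₂) = -0.746351+0.000000i ; Δ = +0.001191+0.000000i
  [+1]  conj(Y_{3,1})(Ω₁) = +0.120773-0.391135i ; Y_{3,1}(Ω₂) = -0.000994-0.000585i ; Δ = -0.000349+0.000318i
  [+2]  conj(Y_{3,2})(Ω₁) = +0.261044+0.178198i ; Y_{3,2}(Ω₂) = -0.000000-0.000001i ; Δ = +0.000000-0.000000i
  [+3]  conj(Y_{3,3})(Ω₁) = -0.082238+0.065466i ; Y_{3,3}(Ω₂) = +0.000000-0.000000i ; Δ = +0.000000+0.000000i
Total Σ_m = +0.000493-0.000000i. Multiply by 1.795196: +0.000886-0.000000i. P_3(cos γ) = 0.000886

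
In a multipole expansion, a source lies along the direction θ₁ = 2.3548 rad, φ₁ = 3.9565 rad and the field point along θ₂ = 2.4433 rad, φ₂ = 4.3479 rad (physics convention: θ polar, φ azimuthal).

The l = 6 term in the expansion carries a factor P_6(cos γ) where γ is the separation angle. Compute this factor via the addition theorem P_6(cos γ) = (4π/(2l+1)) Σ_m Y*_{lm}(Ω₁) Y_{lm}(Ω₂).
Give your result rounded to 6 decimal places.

0.337779

Addition theorem: P_6(cos γ) = (4π/13) Σ_m Y*_{lm}(Ω₁) Y_{lm}(Ω₂), m = −6…6:
  m=-6: (0.010725, -0.059940) × (0.019714, -0.027841) = (-0.001457, -0.001480)  (running Σ = (-0.001457, -0.001480))
  m=-5: (-0.125257, -0.168990) × (0.136353, 0.035056) = (-0.011155, -0.027433)  (running Σ = (-0.012612, -0.028913))
  m=-4: (-0.399446, -0.047370) × (0.037429, 0.330290) = (0.000695, -0.133706)  (running Σ = (-0.011918, -0.162620))
  m=-3: (-0.311150, 0.260418) × (-0.406676, 0.210342) = (0.071761, -0.171353)  (running Σ = (0.059843, -0.333973))
  m=-2: (-0.002207, 0.037355) × (-0.180518, -0.161216) = (0.006421, -0.006387)  (running Σ = (0.066264, -0.340360))
  m=-1: (-0.247846, -0.262923) × (-0.089829, 0.235439) = (0.084166, -0.034735)  (running Σ = (0.150430, -0.375095))
  m=0: (-0.147715, -0.000000) × (-0.328843, 0.000000) = (0.048575, 0.000000)  (running Σ = (0.199005, -0.375095))
  m=1: (0.247846, -0.262923) × (0.089829, 0.235439) = (0.084166, 0.034735)  (running Σ = (0.283171, -0.340360))
  m=2: (-0.002207, -0.037355) × (-0.180518, 0.161216) = (0.006421, 0.006387)  (running Σ = (0.289591, -0.333973))
  m=3: (0.311150, 0.260418) × (0.406676, 0.210342) = (0.071761, 0.171353)  (running Σ = (0.361352, -0.162620))
  m=4: (-0.399446, 0.047370) × (0.037429, -0.330290) = (0.000695, 0.133706)  (running Σ = (0.362047, -0.028913))
  m=5: (0.125257, -0.168990) × (-0.136353, 0.035056) = (-0.011155, 0.027433)  (running Σ = (0.350892, -0.001480))
  m=6: (0.010725, 0.059940) × (0.019714, 0.027841) = (-0.001457, 0.001480)  (running Σ = (0.349434, 0.000000))
Σ over m = (0.349434, 0.000000); ×(4π/13) → (0.337779, 0.000000). Real part: 0.337779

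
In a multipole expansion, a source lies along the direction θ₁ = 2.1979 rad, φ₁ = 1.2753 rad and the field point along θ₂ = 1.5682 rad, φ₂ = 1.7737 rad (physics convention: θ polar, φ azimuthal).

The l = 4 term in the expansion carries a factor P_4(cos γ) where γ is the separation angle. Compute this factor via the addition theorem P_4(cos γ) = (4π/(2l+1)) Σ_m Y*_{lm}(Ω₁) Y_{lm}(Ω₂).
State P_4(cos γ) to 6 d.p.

-0.403895

Summing Y*_{l m}(θ₁,φ₁)·Y_{l m}(θ₂,φ₂) over m ∈ [−4, 4]; prefactor 4π/(2·4+1) = 1.396263:
  m=-4: Y*=(0.072119, -0.176043)  Y=(0.304604, -0.321009)  product (-0.034544, -0.076774)
  m=-3: Y*=(0.302152, 0.246498)  Y=(0.001858, 0.002666)  product (-0.000096, 0.001264)
  m=-2: Y*=(-0.256872, 0.172360)  Y=(0.307338, -0.132050)  product (-0.056187, 0.086893)
  m=-1: Y*=(0.038599, 0.126800)  Y=(0.000743, 0.003609)  product (-0.000429, 0.000233)
  m=+0: Y*=(-0.336422, -0.000000)  Y=(0.317335, 0.000000)  product (-0.106759, -0.000000)
  m=+1: Y*=(-0.038599, 0.126800)  Y=(-0.000743, 0.003609)  product (-0.000429, -0.000233)
  m=+2: Y*=(-0.256872, -0.172360)  Y=(0.307338, 0.132050)  product (-0.056187, -0.086893)
  m=+3: Y*=(-0.302152, 0.246498)  Y=(-0.001858, 0.002666)  product (-0.000096, -0.001264)
  m=+4: Y*=(0.072119, 0.176043)  Y=(0.304604, 0.321009)  product (-0.034544, 0.076774)
Σ over m = (-0.289268, 0.000000); ×(4π/9) → (-0.403895, 0.000000). Real part: -0.403895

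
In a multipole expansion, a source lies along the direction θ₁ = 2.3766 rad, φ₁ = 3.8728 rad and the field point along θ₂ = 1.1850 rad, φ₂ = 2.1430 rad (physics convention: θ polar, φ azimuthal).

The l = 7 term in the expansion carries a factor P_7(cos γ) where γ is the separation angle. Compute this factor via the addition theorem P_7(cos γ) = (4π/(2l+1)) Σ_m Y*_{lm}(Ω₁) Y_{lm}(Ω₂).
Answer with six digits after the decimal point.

Term-by-term m-sum for l=7 (normalisation 4π/15 = 0.837758):
  m=-7: Y*=(-0.015089, 0.035095)  Y=(-0.222805, -0.190334)  product (0.010042, -0.004947)
  m=-6: Y*=(0.047563, 0.141092)  Y=(0.426514, -0.128034)  product (0.038351, 0.054088)
  m=-5: Y*=(0.293357, 0.165808)  Y=(-0.058322, 0.202382)  product (-0.050666, 0.049700)
  m=-4: Y*=(0.447758, -0.098607)  Y=(0.155181, 0.177641)  product (0.087000, 0.064238)
  m=-3: Y*=(0.158196, -0.220272)  Y=(-0.302804, 0.044469)  product (-0.038107, 0.073734)
  m=-2: Y*=(0.020595, 0.189279)  Y=(-0.047892, 0.105429)  product (-0.020942, -0.006894)
  m=-1: Y*=(0.274607, 0.246348)  Y=(-0.173329, -0.269110)  product (0.018697, -0.116599)
  m=+0: Y*=(-0.084261, -0.000000)  Y=(-0.078964, 0.000000)  product (0.006654, 0.000000)
  m=+1: Y*=(-0.274607, 0.246348)  Y=(0.173329, -0.269110)  product (0.018697, 0.116599)
  m=+2: Y*=(0.020595, -0.189279)  Y=(-0.047892, -0.105429)  product (-0.020942, 0.006894)
  m=+3: Y*=(-0.158196, -0.220272)  Y=(0.302804, 0.044469)  product (-0.038107, -0.073734)
  m=+4: Y*=(0.447758, 0.098607)  Y=(0.155181, -0.177641)  product (0.087000, -0.064238)
  m=+5: Y*=(-0.293357, 0.165808)  Y=(0.058322, 0.202382)  product (-0.050666, -0.049700)
  m=+6: Y*=(0.047563, -0.141092)  Y=(0.426514, 0.128034)  product (0.038351, -0.054088)
  m=+7: Y*=(0.015089, 0.035095)  Y=(0.222805, -0.190334)  product (0.010042, 0.004947)
Σ over m = (0.095406, -0.000000); ×(4π/15) → (0.079927, -0.000000). Real part: 0.079927

0.079927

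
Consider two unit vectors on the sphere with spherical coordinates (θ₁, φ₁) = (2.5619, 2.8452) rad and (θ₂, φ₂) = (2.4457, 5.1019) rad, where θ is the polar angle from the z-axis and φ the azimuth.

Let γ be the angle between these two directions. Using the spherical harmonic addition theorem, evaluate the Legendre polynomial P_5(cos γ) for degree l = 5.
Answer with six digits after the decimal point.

Summing Y*_{l m}(θ₁,φ₁)·Y_{l m}(θ₂,φ₂) over m ∈ [−5, 5]; prefactor 4π/(2·5+1) = 1.142397:
  term(m=-5) = (0.000327, 0.001103)   from Y*(Ω₁)=(-0.002031, 0.022798), Y(Ω₂)=(0.046729, -0.018489)
  term(m=-4) = (-0.019389, -0.008151)   from Y*(Ω₁)=(-0.041541, 0.102448), Y(Ω₂)=(-0.002426, 0.190238)
  term(m=-3) = (0.104399, -0.055272)   from Y*(Ω₁)=(-0.189849, 0.233994), Y(Ω₂)=(-0.360736, -0.153480)
  term(m=-2) = (-0.037928, 0.188083)   from Y*(Ω₁)=(-0.388087, 0.261414), Y(Ω₂)=(0.291790, -0.288093)
  term(m=-1) = (-0.001347, -0.001646)   from Y*(Ω₁)=(-0.249882, 0.076311), Y(Ω₂)=(0.003091, 0.007530)
  term(m=+0) = (0.120264, 0.000000)   from Y*(Ω₁)=(0.306339, -0.000000), Y(Ω₂)=(0.392585, 0.000000)
  term(m=+1) = (-0.001347, 0.001646)   from Y*(Ω₁)=(0.249882, 0.076311), Y(Ω₂)=(-0.003091, 0.007530)
  term(m=+2) = (-0.037928, -0.188083)   from Y*(Ω₁)=(-0.388087, -0.261414), Y(Ω₂)=(0.291790, 0.288093)
  term(m=+3) = (0.104399, 0.055272)   from Y*(Ω₁)=(0.189849, 0.233994), Y(Ω₂)=(0.360736, -0.153480)
  term(m=+4) = (-0.019389, 0.008151)   from Y*(Ω₁)=(-0.041541, -0.102448), Y(Ω₂)=(-0.002426, -0.190238)
  term(m=+5) = (0.000327, -0.001103)   from Y*(Ω₁)=(0.002031, 0.022798), Y(Ω₂)=(-0.046729, -0.018489)
Accumulated sum (0.212387, 0.000000); after 4π/(2l+1) scaling, (0.242630, 0.000000) ⇒ P_5 = 0.242630

0.242630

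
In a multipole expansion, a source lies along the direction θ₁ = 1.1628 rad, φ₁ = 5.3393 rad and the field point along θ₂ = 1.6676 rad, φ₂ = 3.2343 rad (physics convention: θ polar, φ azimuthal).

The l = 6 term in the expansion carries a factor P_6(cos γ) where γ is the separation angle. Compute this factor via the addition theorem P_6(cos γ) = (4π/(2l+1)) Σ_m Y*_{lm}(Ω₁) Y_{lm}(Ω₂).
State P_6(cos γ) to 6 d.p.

0.321101

Summing Y*_{l m}(θ₁,φ₁)·Y_{l m}(θ₂,φ₂) over m ∈ [−6, 6]; prefactor 4π/(2·6+1) = 0.966644:
  [-6]  conj(Y_{6,-6})(Ω₁) = (0.235204, 0.167869) ; Y_{6,-6}(Ω₂) = (0.398866, -0.247987) ; Δ = (0.135444, 0.008630)
  [-5]  conj(Y_{6,-5})(Ω₁) = (0.003045, 0.432674) ; Y_{6,-5}(Ω₂) = (0.141321, -0.070641) ; Δ = (0.030995, 0.060931)
  [-4]  conj(Y_{6,-4})(Ω₁) = (-0.149321, 0.109778) ; Y_{6,-4}(Ω₂) = (-0.292811, 0.113850) ; Δ = (0.031225, -0.049144)
  [-3]  conj(Y_{6,-3})(Ω₁) = (0.241442, 0.077324) ; Y_{6,-3}(Ω₂) = (-0.172945, 0.049380) ; Δ = (-0.045574, -0.001450)
  [-2]  conj(Y_{6,-2})(Ω₁) = (0.086890, 0.264881) ; Y_{6,-2}(Ω₂) = (0.264711, -0.049652) ; Δ = (0.036153, 0.065803)
  [-1]  conj(Y_{6,-1})(Ω₁) = (0.096387, -0.133059) ; Y_{6,-1}(Ω₂) = (0.186364, -0.017327) ; Δ = (0.015658, -0.026467)
  [+0]  conj(Y_{6,0})(Ω₁) = (0.293968, -0.000000) ; Y_{6,0}(Ω₂) = (-0.257228, 0.000000) ; Δ = (-0.075617, 0.000000)
  [+1]  conj(Y_{6,1})(Ω₁) = (-0.096387, -0.133059) ; Y_{6,1}(Ω₂) = (-0.186364, -0.017327) ; Δ = (0.015658, 0.026467)
  [+2]  conj(Y_{6,2})(Ω₁) = (0.086890, -0.264881) ; Y_{6,2}(Ω₂) = (0.264711, 0.049652) ; Δ = (0.036153, -0.065803)
  [+3]  conj(Y_{6,3})(Ω₁) = (-0.241442, 0.077324) ; Y_{6,3}(Ω₂) = (0.172945, 0.049380) ; Δ = (-0.045574, 0.001450)
  [+4]  conj(Y_{6,4})(Ω₁) = (-0.149321, -0.109778) ; Y_{6,4}(Ω₂) = (-0.292811, -0.113850) ; Δ = (0.031225, 0.049144)
  [+5]  conj(Y_{6,5})(Ω₁) = (-0.003045, 0.432674) ; Y_{6,5}(Ω₂) = (-0.141321, -0.070641) ; Δ = (0.030995, -0.060931)
  [+6]  conj(Y_{6,6})(Ω₁) = (0.235204, -0.167869) ; Y_{6,6}(Ω₂) = (0.398866, 0.247987) ; Δ = (0.135444, -0.008630)
Total Σ_m = (0.332182, -0.000000). Multiply by 0.966644: (0.321101, -0.000000). P_6(cos γ) = 0.321101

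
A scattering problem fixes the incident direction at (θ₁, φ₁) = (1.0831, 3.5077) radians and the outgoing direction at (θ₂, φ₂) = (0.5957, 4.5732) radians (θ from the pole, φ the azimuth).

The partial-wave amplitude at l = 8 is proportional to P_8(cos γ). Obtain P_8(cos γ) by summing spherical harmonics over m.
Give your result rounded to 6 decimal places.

Addition theorem: P_8(cos γ) = (4π/17) Σ_m Y*_{lm}(Ω₁) Y_{lm}(Ω₂), m = −8…8:
  [-8]  conj(Y_{8,-8})(Ω₁) = (-0.186889, 0.040368) ; Y_{8,-8}(Ω₂) = (0.002235, 0.004543) ; Δ = (-0.000601, -0.000759)
  [-7]  conj(Y_{8,-7})(Ω₁) = (0.339588, -0.221925) ; Y_{8,-7}(Ω₂) = (0.024719, -0.016783) ; Δ = (0.004670, -0.011185)
  [-6]  conj(Y_{8,-6})(Ω₁) = (-0.240395, 0.332601) ; Y_{8,-6}(Ω₂) = (-0.073126, -0.080787) ; Δ = (0.044449, -0.004901)
  [-5]  conj(Y_{8,-5})(Ω₁) = (0.015463, -0.058189) ; Y_{8,-5}(Ω₂) = (-0.174645, 0.209061) ; Δ = (0.009464, 0.013395)
  [-4]  conj(Y_{8,-4})(Ω₁) = (-0.034454, -0.322695) ; Y_{8,-4}(Ω₂) = (0.389997, 0.242750) ; Δ = (0.064897, -0.134214)
  [-3]  conj(Y_{8,-3})(Ω₁) = (0.106417, 0.208220) ; Y_{8,-3}(Ω₂) = (0.181002, -0.407977) ; Δ = (0.104211, -0.005728)
  [-2]  conj(Y_{8,-2})(Ω₁) = (0.161992, 0.145617) ; Y_{8,-2}(Ω₂) = (-0.046442, -0.013273) ; Δ = (-0.005590, -0.008913)
  [-1]  conj(Y_{8,-1})(Ω₁) = (-0.263588, -0.101057) ; Y_{8,-1}(Ω₂) = (0.055402, -0.395457) ; Δ = (-0.054567, 0.098639)
  [+0]  conj(Y_{8,0})(Ω₁) = (-0.179480, -0.000000) ; Y_{8,0}(Ω₂) = (-0.186479, 0.000000) ; Δ = (0.033469, 0.000000)
  [+1]  conj(Y_{8,1})(Ω₁) = (0.263588, -0.101057) ; Y_{8,1}(Ω₂) = (-0.055402, -0.395457) ; Δ = (-0.054567, -0.098639)
  [+2]  conj(Y_{8,2})(Ω₁) = (0.161992, -0.145617) ; Y_{8,2}(Ω₂) = (-0.046442, 0.013273) ; Δ = (-0.005590, 0.008913)
  [+3]  conj(Y_{8,3})(Ω₁) = (-0.106417, 0.208220) ; Y_{8,3}(Ω₂) = (-0.181002, -0.407977) ; Δ = (0.104211, 0.005728)
  [+4]  conj(Y_{8,4})(Ω₁) = (-0.034454, 0.322695) ; Y_{8,4}(Ω₂) = (0.389997, -0.242750) ; Δ = (0.064897, 0.134214)
  [+5]  conj(Y_{8,5})(Ω₁) = (-0.015463, -0.058189) ; Y_{8,5}(Ω₂) = (0.174645, 0.209061) ; Δ = (0.009464, -0.013395)
  [+6]  conj(Y_{8,6})(Ω₁) = (-0.240395, -0.332601) ; Y_{8,6}(Ω₂) = (-0.073126, 0.080787) ; Δ = (0.044449, 0.004901)
  [+7]  conj(Y_{8,7})(Ω₁) = (-0.339588, -0.221925) ; Y_{8,7}(Ω₂) = (-0.024719, -0.016783) ; Δ = (0.004670, 0.011185)
  [+8]  conj(Y_{8,8})(Ω₁) = (-0.186889, -0.040368) ; Y_{8,8}(Ω₂) = (0.002235, -0.004543) ; Δ = (-0.000601, 0.000759)
Σ over m = (0.367333, -0.000000); ×(4π/17) → (0.271532, -0.000000). Real part: 0.271532

0.271532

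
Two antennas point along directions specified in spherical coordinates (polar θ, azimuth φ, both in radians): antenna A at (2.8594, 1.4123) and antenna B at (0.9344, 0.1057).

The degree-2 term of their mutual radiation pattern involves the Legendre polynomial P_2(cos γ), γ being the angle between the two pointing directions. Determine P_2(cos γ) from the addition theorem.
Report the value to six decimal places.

-0.106302

Expand P_2 via completeness: Σ_{m} conj(Y_{2,m}) at Ω₁ times Y_{2,m} at Ω₂ —
  m=-2: Y*=-0.02846 + 0.00934j  Y=0.24428 - 0.05242j  product -0.00646 + 0.00377j
  m=-1: Y*=-0.03261 - 0.20403j  Y=0.36719 - 0.03896j  product -0.01992 - 0.07365j
  m=+0: Y*=0.55742 + 0.00000j  Y=0.01879 + 0.00000j  product 0.01047 + 0.00000j
  m=+1: Y*=0.03261 - 0.20403j  Y=-0.36719 - 0.03896j  product -0.01992 + 0.07365j
  m=+2: Y*=-0.02846 - 0.00934j  Y=0.24428 + 0.05242j  product -0.00646 - 0.00377j
Accumulated sum -0.04230 - 0.00000j; after 4π/(2l+1) scaling, -0.10630 - 0.00000j ⇒ P_2 = -0.106302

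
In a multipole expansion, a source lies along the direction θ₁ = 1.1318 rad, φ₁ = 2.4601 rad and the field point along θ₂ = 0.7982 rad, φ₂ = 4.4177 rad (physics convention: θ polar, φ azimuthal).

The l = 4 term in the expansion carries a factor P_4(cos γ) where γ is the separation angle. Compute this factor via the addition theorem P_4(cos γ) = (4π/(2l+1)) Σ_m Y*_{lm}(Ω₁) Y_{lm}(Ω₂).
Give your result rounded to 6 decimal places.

Term-by-term m-sum for l=4 (normalisation 4π/9 = 1.396263):
  term(m=-4) = 0.00082 - 0.03456j   from Y*(Ω₁)=-0.27179 - 0.11995j, Y(Ω₂)=0.04446 + 0.10754j
  term(m=-3) = 0.11607 + 0.05050j   from Y*(Ω₁)=0.17999 + 0.35112j, Y(Ω₂)=0.24810 - 0.20341j
  term(m=-2) = -0.02145 + 0.02095j   from Y*(Ω₁)=0.01496 - 0.07095j, Y(Ω₂)=-0.34373 - 0.22984j
  term(m=-1) = 0.01156 + 0.02839j   from Y*(Ω₁)=0.24531 - 0.19898j, Y(Ω₂)=-0.02819 + 0.09286j
  term(m=+0) = 0.04729 + 0.00000j   from Y*(Ω₁)=-0.13512 + 0.00000j, Y(Ω₂)=-0.34997 + 0.00000j
  term(m=+1) = 0.01156 - 0.02839j   from Y*(Ω₁)=-0.24531 - 0.19898j, Y(Ω₂)=0.02819 + 0.09286j
  term(m=+2) = -0.02145 - 0.02095j   from Y*(Ω₁)=0.01496 + 0.07095j, Y(Ω₂)=-0.34373 + 0.22984j
  term(m=+3) = 0.11607 - 0.05050j   from Y*(Ω₁)=-0.17999 + 0.35112j, Y(Ω₂)=-0.24810 - 0.20341j
  term(m=+4) = 0.00082 + 0.03456j   from Y*(Ω₁)=-0.27179 + 0.11995j, Y(Ω₂)=0.04446 - 0.10754j
Total Σ_m = 0.26129 - 0.00000j. Multiply by 1.396263: 0.36483 - 0.00000j. P_4(cos γ) = 0.364834

0.364834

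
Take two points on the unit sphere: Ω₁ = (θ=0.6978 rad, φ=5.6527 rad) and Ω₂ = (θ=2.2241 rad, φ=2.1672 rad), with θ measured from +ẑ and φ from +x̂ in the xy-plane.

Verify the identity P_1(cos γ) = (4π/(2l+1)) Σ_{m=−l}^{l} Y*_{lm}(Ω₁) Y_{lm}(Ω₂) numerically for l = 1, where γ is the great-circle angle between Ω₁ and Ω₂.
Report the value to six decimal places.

-0.946088

Term-by-term m-sum for l=1 (normalisation 4π/3 = 4.188790):
  m=-1: Y*=(0.179312, -0.130872)  Y=(-0.154094, -0.226986)  product (-0.057337, -0.020535)
  m=+0: Y*=(0.374395, -0.000000)  Y=(-0.296979, 0.000000)  product (-0.111188, 0.000000)
  m=+1: Y*=(-0.179312, -0.130872)  Y=(0.154094, -0.226986)  product (-0.057337, 0.020535)
Σ over m = (-0.225862, 0.000000); ×(4π/3) → (-0.946088, 0.000000). Real part: -0.946088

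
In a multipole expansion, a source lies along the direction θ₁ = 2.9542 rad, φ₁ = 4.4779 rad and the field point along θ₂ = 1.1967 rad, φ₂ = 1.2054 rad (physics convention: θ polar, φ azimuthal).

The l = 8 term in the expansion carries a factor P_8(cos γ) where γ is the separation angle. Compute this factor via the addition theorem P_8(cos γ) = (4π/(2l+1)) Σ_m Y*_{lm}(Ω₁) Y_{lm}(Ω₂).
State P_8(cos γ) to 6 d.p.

Term-by-term m-sum for l=8 (normalisation 4π/17 = 0.739198):
  [-8]  conj(Y_{8,-8})(Ω₁) = -0.000000-0.000001i ; Y_{8,-8}(Ω₂) = -0.283609+0.062951i ; Δ = +0.000000+0.000000i
  [-7]  conj(Y_{8,-7})(Ω₁) = -0.000016+0.000001i ; Y_{8,-7}(Ω₂) = -0.251463-0.380636i ; Δ = +0.000004+0.000006i
  [-6]  conj(Y_{8,-6})(Ω₁) = -0.000035+0.000209i ; Y_{8,-6}(Ω₂) = +0.143028-0.199677i ; Δ = +0.000037+0.000037i
  [-5]  conj(Y_{8,-5})(Ω₁) = +0.001897+0.000798i ; Y_{8,-5}(Ω₂) = -0.200257-0.052456i ; Δ = -0.000338-0.000259i
  [-4]  conj(Y_{8,-4})(Ω₁) = +0.008789-0.011983i ; Y_{8,-4}(Ω₂) = -0.036343-0.331455i ; Δ = -0.004291-0.002478i
  [-3]  conj(Y_{8,-3})(Ω₁) = -0.051120-0.060266i ; Y_{8,-3}(Ω₂) = -0.051165+0.026287i ; Δ = +0.004200+0.001740i
  [-2]  conj(Y_{8,-2})(Ω₁) = -0.261933+0.132716i ; Y_{8,-2}(Ω₂) = -0.249160-0.223334i ; Δ = +0.094903+0.025431i
  [-1]  conj(Y_{8,-1})(Ω₁) = +0.154191+0.645464i ; Y_{8,-1}(Ω₂) = +0.002482-0.006488i ; Δ = +0.004571+0.000602i
  [+0]  conj(Y_{8,0})(Ω₁) = +0.535383-0.000000i ; Y_{8,0}(Ω₂) = -0.329280+0.000000i ; Δ = -0.176291+0.000000i
  [+1]  conj(Y_{8,1})(Ω₁) = -0.154191+0.645464i ; Y_{8,1}(Ω₂) = -0.002482-0.006488i ; Δ = +0.004571-0.000602i
  [+2]  conj(Y_{8,2})(Ω₁) = -0.261933-0.132716i ; Y_{8,2}(Ω₂) = -0.249160+0.223334i ; Δ = +0.094903-0.025431i
  [+3]  conj(Y_{8,3})(Ω₁) = +0.051120-0.060266i ; Y_{8,3}(Ω₂) = +0.051165+0.026287i ; Δ = +0.004200-0.001740i
  [+4]  conj(Y_{8,4})(Ω₁) = +0.008789+0.011983i ; Y_{8,4}(Ω₂) = -0.036343+0.331455i ; Δ = -0.004291+0.002478i
  [+5]  conj(Y_{8,5})(Ω₁) = -0.001897+0.000798i ; Y_{8,5}(Ω₂) = +0.200257-0.052456i ; Δ = -0.000338+0.000259i
  [+6]  conj(Y_{8,6})(Ω₁) = -0.000035-0.000209i ; Y_{8,6}(Ω₂) = +0.143028+0.199677i ; Δ = +0.000037-0.000037i
  [+7]  conj(Y_{8,7})(Ω₁) = +0.000016+0.000001i ; Y_{8,7}(Ω₂) = +0.251463-0.380636i ; Δ = +0.000004-0.000006i
  [+8]  conj(Y_{8,8})(Ω₁) = -0.000000+0.000001i ; Y_{8,8}(Ω₂) = -0.283609-0.062951i ; Δ = +0.000000-0.000000i
Accumulated sum +0.021881+0.000000i; after 4π/(2l+1) scaling, +0.016174+0.000000i ⇒ P_8 = 0.016174

0.016174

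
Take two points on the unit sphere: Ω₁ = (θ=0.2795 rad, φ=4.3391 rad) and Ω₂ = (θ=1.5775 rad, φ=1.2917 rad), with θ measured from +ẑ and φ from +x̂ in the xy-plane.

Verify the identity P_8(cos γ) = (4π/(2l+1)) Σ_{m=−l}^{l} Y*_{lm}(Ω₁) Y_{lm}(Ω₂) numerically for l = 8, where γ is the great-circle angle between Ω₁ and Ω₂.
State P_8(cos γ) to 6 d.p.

-0.210671

Expand P_8 via completeness: Σ_{m} conj(Y_{8,m}) at Ω₁ times Y_{8,m} at Ω₂ —
  term(m=-8) = +0.000006-0.000006i   from Y*(Ω₁)=-0.000017-0.000003i, Y(Ω₂)=-0.316765+0.406487i
  term(m=-7) = +0.000003-0.000002i   from Y*(Ω₁)=+0.000122-0.000208i, Y(Ω₂)=+0.012818+0.005163i
  term(m=-6) = -0.000678+0.000430i   from Y*(Ω₁)=+0.001323+0.001674i, Y(Ω₂)=-0.038963+0.374088i
  term(m=-5) = -0.000198+0.000101i   from Y*(Ω₁)=-0.012973+0.003951i, Y(Ω₂)=+0.016097-0.002851i
  term(m=-4) = +0.019983-0.007907i   from Y*(Ω₁)=+0.004934-0.063416i, Y(Ω₂)=+0.148301+0.303579i
  term(m=-3) = +0.003647-0.001059i   from Y*(Ω₁)=+0.194645+0.094247i, Y(Ω₂)=+0.013043-0.011755i
  term(m=-2) = -0.156864+0.029905i   from Y*(Ω₁)=-0.363957+0.336742i, Y(Ω₂)=+0.273172+0.170578i
  term(m=-1) = -0.011088+0.001047i   from Y*(Ω₁)=-0.224627-0.573537i, Y(Ω₂)=+0.004981-0.017382i
  term(m=+0) = +0.005376+0.000000i   from Y*(Ω₁)=+0.016932-0.000000i, Y(Ω₂)=+0.317523+0.000000i
  term(m=+1) = -0.011088-0.001047i   from Y*(Ω₁)=+0.224627-0.573537i, Y(Ω₂)=-0.004981-0.017382i
  term(m=+2) = -0.156864-0.029905i   from Y*(Ω₁)=-0.363957-0.336742i, Y(Ω₂)=+0.273172-0.170578i
  term(m=+3) = +0.003647+0.001059i   from Y*(Ω₁)=-0.194645+0.094247i, Y(Ω₂)=-0.013043-0.011755i
  term(m=+4) = +0.019983+0.007907i   from Y*(Ω₁)=+0.004934+0.063416i, Y(Ω₂)=+0.148301-0.303579i
  term(m=+5) = -0.000198-0.000101i   from Y*(Ω₁)=+0.012973+0.003951i, Y(Ω₂)=-0.016097-0.002851i
  term(m=+6) = -0.000678-0.000430i   from Y*(Ω₁)=+0.001323-0.001674i, Y(Ω₂)=-0.038963-0.374088i
  term(m=+7) = +0.000003+0.000002i   from Y*(Ω₁)=-0.000122-0.000208i, Y(Ω₂)=-0.012818+0.005163i
  term(m=+8) = +0.000006+0.000006i   from Y*(Ω₁)=-0.000017+0.000003i, Y(Ω₂)=-0.316765-0.406487i
Accumulated sum -0.284999-0.000000i; after 4π/(2l+1) scaling, -0.210671-0.000000i ⇒ P_8 = -0.210671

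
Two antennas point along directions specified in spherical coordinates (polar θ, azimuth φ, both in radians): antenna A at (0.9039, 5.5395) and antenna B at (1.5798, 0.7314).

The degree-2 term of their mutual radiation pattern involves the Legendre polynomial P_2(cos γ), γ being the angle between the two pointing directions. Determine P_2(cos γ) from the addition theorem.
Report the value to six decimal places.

Term-by-term m-sum for l=2 (normalisation 4π/5 = 2.513274):
  m=-2: 0.01987 - 0.23765j × 0.04163 - 0.38399j = -0.09043 - 0.01752j  (running Σ = -0.09043 - 0.01752j)
  m=-1: 0.27634 - 0.25420j × -0.00518 + 0.00465j = -0.00025 + 0.00260j  (running Σ = -0.09068 - 0.01493j)
  m=0: 0.04662 + 0.00000j × -0.31531 + 0.00000j = -0.01470 + 0.00000j  (running Σ = -0.10538 - 0.01493j)
  m=1: -0.27634 - 0.25420j × 0.00518 + 0.00465j = -0.00025 - 0.00260j  (running Σ = -0.10563 - 0.01752j)
  m=2: 0.01987 + 0.23765j × 0.04163 + 0.38399j = -0.09043 + 0.01752j  (running Σ = -0.19606 + 0.00000j)
Total Σ_m = -0.19606 + 0.00000j. Multiply by 2.513274: -0.49275 + 0.00000j. P_2(cos γ) = -0.492751

-0.492751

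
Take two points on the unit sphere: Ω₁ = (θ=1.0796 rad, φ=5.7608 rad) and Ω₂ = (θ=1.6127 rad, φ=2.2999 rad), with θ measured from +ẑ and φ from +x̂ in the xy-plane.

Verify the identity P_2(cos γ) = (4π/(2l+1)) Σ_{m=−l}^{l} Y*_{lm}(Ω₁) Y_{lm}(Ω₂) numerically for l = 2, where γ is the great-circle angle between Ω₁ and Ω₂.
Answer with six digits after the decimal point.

Summing Y*_{l m}(θ₁,φ₁)·Y_{l m}(θ₂,φ₂) over m ∈ [−2, 2]; prefactor 4π/(2·2+1) = 2.513274:
  m=-2: (0.150798, -0.259732) × (-0.043322, 0.383155) = (0.092985, 0.069031)  (running Σ = (0.092985, 0.069031))
  m=-1: (0.278460, -0.160319) × (0.021541, 0.024114) = (0.009864, 0.003261)  (running Σ = (0.102849, 0.072293))
  m=0: (-0.104884, -0.000000) × (-0.313731, 0.000000) = (0.032905, 0.000000)  (running Σ = (0.135755, 0.072293))
  m=1: (-0.278460, -0.160319) × (-0.021541, 0.024114) = (0.009864, -0.003261)  (running Σ = (0.145619, 0.069031))
  m=2: (0.150798, 0.259732) × (-0.043322, -0.383155) = (0.092985, -0.069031)  (running Σ = (0.238604, 0.000000))
Total Σ_m = (0.238604, 0.000000). Multiply by 2.513274: (0.599677, 0.000000). P_2(cos γ) = 0.599677

0.599677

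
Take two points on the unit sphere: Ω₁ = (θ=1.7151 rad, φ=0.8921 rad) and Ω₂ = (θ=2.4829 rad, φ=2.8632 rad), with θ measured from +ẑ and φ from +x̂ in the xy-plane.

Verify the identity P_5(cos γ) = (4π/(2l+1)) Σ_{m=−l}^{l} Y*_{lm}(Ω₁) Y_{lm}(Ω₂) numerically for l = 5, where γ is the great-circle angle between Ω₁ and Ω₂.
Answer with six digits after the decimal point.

-0.213566

Expand P_5 via completeness: Σ_{m} conj(Y_{5,m}) at Ω₁ times Y_{5,m} at Ω₂ —
  m=-5: -0.109790-0.426607i × -0.007093-0.039239i = -0.015961+0.007334i  (running Σ = -0.015961+0.007334i)
  m=-4: +0.184264+0.083797i × -0.071918-0.146176i = -0.001003-0.032962i  (running Σ = -0.016964-0.025628i)
  m=-3: +0.243861-0.122433i × -0.246377-0.272214i = -0.093410-0.036218i  (running Σ = -0.110373-0.061845i)
  m=-2: -0.047412+0.218789i × -0.373436-0.232457i = +0.068564-0.070682i  (running Σ = -0.041809-0.132528i)
  m=-1: +0.143157+0.177503i × -0.086227-0.024645i = -0.007970-0.018834i  (running Σ = -0.049779-0.151361i)
  m=0: -0.228376-0.000000i × +0.382653+0.000000i = -0.087389-0.000000i  (running Σ = -0.137167-0.151361i)
  m=1: -0.143157+0.177503i × +0.086227-0.024645i = -0.007970+0.018834i  (running Σ = -0.145137-0.132528i)
  m=2: -0.047412-0.218789i × -0.373436+0.232457i = +0.068564+0.070682i  (running Σ = -0.076572-0.061845i)
  m=3: -0.243861-0.122433i × +0.246377-0.272214i = -0.093410+0.036218i  (running Σ = -0.169982-0.025628i)
  m=4: +0.184264-0.083797i × -0.071918+0.146176i = -0.001003+0.032962i  (running Σ = -0.170985+0.007334i)
  m=5: +0.109790-0.426607i × +0.007093-0.039239i = -0.015961-0.007334i  (running Σ = -0.186946+0.000000i)
Total Σ_m = -0.186946+0.000000i. Multiply by 1.142397: -0.213566+0.000000i. P_5(cos γ) = -0.213566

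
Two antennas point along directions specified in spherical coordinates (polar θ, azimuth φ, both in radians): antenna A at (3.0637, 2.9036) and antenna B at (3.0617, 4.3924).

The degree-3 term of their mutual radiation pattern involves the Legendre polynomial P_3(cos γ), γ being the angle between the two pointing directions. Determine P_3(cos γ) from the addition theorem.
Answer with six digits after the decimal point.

0.966022

Summing Y*_{l m}(θ₁,φ₁)·Y_{l m}(θ₂,φ₂) over m ∈ [−3, 3]; prefactor 4π/(2·3+1) = 1.795196:
  [-3]  conj(Y_{3,-3})(Ω₁) = -0.000149+0.000129i ; Y_{3,-3}(Ω₂) = +0.000174-0.000122i ; Δ = -0.000000+0.000000i
  [-2]  conj(Y_{3,-2})(Ω₁) = -0.005484+0.002827i ; Y_{3,-2}(Ω₂) = +0.005205+0.003875i ; Δ = -0.000039-0.000007i
  [-1]  conj(Y_{3,-1})(Ω₁) = -0.097016+0.023535i ; Y_{3,-1}(Ω₂) = -0.032194+0.097152i ; Δ = +0.000837-0.010183i
  [+0]  conj(Y_{3,0})(Ω₁) = -0.732826-0.000000i ; Y_{3,0}(Ω₂) = -0.732126+0.000000i ; Δ = +0.536521+0.000000i
  [+1]  conj(Y_{3,1})(Ω₁) = +0.097016+0.023535i ; Y_{3,1}(Ω₂) = +0.032194+0.097152i ; Δ = +0.000837+0.010183i
  [+2]  conj(Y_{3,2})(Ω₁) = -0.005484-0.002827i ; Y_{3,2}(Ω₂) = +0.005205-0.003875i ; Δ = -0.000039+0.000007i
  [+3]  conj(Y_{3,3})(Ω₁) = +0.000149+0.000129i ; Y_{3,3}(Ω₂) = -0.000174-0.000122i ; Δ = -0.000000-0.000000i
Σ over m = +0.538115-0.000000i; ×(4π/7) → +0.966022-0.000000i. Real part: 0.966022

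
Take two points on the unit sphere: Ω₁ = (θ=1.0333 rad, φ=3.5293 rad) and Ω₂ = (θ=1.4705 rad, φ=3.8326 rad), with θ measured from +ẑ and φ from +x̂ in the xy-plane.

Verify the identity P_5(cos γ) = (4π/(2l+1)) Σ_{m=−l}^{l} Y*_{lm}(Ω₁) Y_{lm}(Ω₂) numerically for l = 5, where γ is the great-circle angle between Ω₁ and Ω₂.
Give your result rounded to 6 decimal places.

-0.219327

Expand P_5 via completeness: Σ_{m} conj(Y_{5,m}) at Ω₁ times Y_{5,m} at Ω₂ —
  term(m=-5) = (0.005331, -0.098096)   from Y*(Ω₁)=(0.078037, -0.202553), Y(Ω₂)=(0.430535, -0.139549)
  term(m=-4) = (0.020625, -0.055198)   from Y*(Ω₁)=(0.008168, 0.409047), Y(Ω₂)=(-0.133883, -0.053097)
  term(m=-3) = (-0.056711, 0.072936)   from Y*(Ω₁)=(-0.118159, -0.273599), Y(Ω₂)=(-0.149231, -0.271726)
  term(m=-2) = (0.018308, -0.012704)   from Y*(Ω₁)=(-0.097666, -0.095735), Y(Ω₂)=(-0.030578, 0.160046)
  term(m=-1) = (-0.088462, 0.027685)   from Y*(Ω₁)=(0.312483, 0.127611), Y(Ω₂)=(-0.211620, 0.175017)
  term(m=+0) = (0.009827, 0.000000)   from Y*(Ω₁)=(0.058664, -0.000000), Y(Ω₂)=(0.167507, 0.000000)
  term(m=+1) = (-0.088462, -0.027685)   from Y*(Ω₁)=(-0.312483, 0.127611), Y(Ω₂)=(0.211620, 0.175017)
  term(m=+2) = (0.018308, 0.012704)   from Y*(Ω₁)=(-0.097666, 0.095735), Y(Ω₂)=(-0.030578, -0.160046)
  term(m=+3) = (-0.056711, -0.072936)   from Y*(Ω₁)=(0.118159, -0.273599), Y(Ω₂)=(0.149231, -0.271726)
  term(m=+4) = (0.020625, 0.055198)   from Y*(Ω₁)=(0.008168, -0.409047), Y(Ω₂)=(-0.133883, 0.053097)
  term(m=+5) = (0.005331, 0.098096)   from Y*(Ω₁)=(-0.078037, -0.202553), Y(Ω₂)=(-0.430535, -0.139549)
Total Σ_m = (-0.191988, 0.000000). Multiply by 1.142397: (-0.219327, 0.000000). P_5(cos γ) = -0.219327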